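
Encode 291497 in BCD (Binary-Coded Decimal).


Each digit → 4-bit binary:
  2 → 0010
  9 → 1001
  1 → 0001
  4 → 0100
  9 → 1001
  7 → 0111
= 0010 1001 0001 0100 1001 0111


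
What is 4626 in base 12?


Divide by 12 repeatedly:
4626 ÷ 12 = 385 remainder 6
385 ÷ 12 = 32 remainder 1
32 ÷ 12 = 2 remainder 8
2 ÷ 12 = 0 remainder 2
Reading remainders bottom-up:
= 2816


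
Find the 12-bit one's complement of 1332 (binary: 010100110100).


Original: 010100110100
Invert all bits:
  bit 0: 0 → 1
  bit 1: 1 → 0
  bit 2: 0 → 1
  bit 3: 1 → 0
  bit 4: 0 → 1
  bit 5: 0 → 1
  bit 6: 1 → 0
  bit 7: 1 → 0
  bit 8: 0 → 1
  bit 9: 1 → 0
  bit 10: 0 → 1
  bit 11: 0 → 1
= 101011001011


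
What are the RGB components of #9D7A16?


Hex: #9D7A16
R = 9D₁₆ = 157
G = 7A₁₆ = 122
B = 16₁₆ = 22
= RGB(157, 122, 22)


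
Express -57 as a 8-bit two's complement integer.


Original: 00111001
Step 1 - Invert all bits: 11000110
Step 2 - Add 1: 11000110 + 1
= 11000111 (represents -57)


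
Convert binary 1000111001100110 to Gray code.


Binary: 1000111001100110
Gray code: G = B XOR (B >> 1)
B >> 1 = 0100011100110011
1000111001100110 XOR 0100011100110011:
  1 XOR 0 = 1
  0 XOR 1 = 1
  0 XOR 0 = 0
  0 XOR 0 = 0
  1 XOR 0 = 1
  1 XOR 1 = 0
  1 XOR 1 = 0
  0 XOR 1 = 1
  0 XOR 0 = 0
  1 XOR 0 = 1
  1 XOR 1 = 0
  0 XOR 1 = 1
  0 XOR 0 = 0
  1 XOR 0 = 1
  1 XOR 1 = 0
  0 XOR 1 = 1
= 1100100101010101


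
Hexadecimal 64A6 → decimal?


Positional values:
Position 0: 6 × 16^0 = 6 × 1 = 6
Position 1: A × 16^1 = 10 × 16 = 160
Position 2: 4 × 16^2 = 4 × 256 = 1024
Position 3: 6 × 16^3 = 6 × 4096 = 24576
Sum = 6 + 160 + 1024 + 24576
= 25766


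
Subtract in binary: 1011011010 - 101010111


Align and subtract column by column (LSB to MSB, borrowing when needed):
  1011011010
- 0101010111
  ----------
  col 0: (0 - 0 borrow-in) - 1 → borrow from next column: (0+2) - 1 = 1, borrow out 1
  col 1: (1 - 1 borrow-in) - 1 → borrow from next column: (0+2) - 1 = 1, borrow out 1
  col 2: (0 - 1 borrow-in) - 1 → borrow from next column: (-1+2) - 1 = 0, borrow out 1
  col 3: (1 - 1 borrow-in) - 0 → 0 - 0 = 0, borrow out 0
  col 4: (1 - 0 borrow-in) - 1 → 1 - 1 = 0, borrow out 0
  col 5: (0 - 0 borrow-in) - 0 → 0 - 0 = 0, borrow out 0
  col 6: (1 - 0 borrow-in) - 1 → 1 - 1 = 0, borrow out 0
  col 7: (1 - 0 borrow-in) - 0 → 1 - 0 = 1, borrow out 0
  col 8: (0 - 0 borrow-in) - 1 → borrow from next column: (0+2) - 1 = 1, borrow out 1
  col 9: (1 - 1 borrow-in) - 0 → 0 - 0 = 0, borrow out 0
Reading bits MSB→LSB: 0110000011
Strip leading zeros: 110000011
= 110000011


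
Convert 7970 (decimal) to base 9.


Divide by 9 repeatedly:
7970 ÷ 9 = 885 remainder 5
885 ÷ 9 = 98 remainder 3
98 ÷ 9 = 10 remainder 8
10 ÷ 9 = 1 remainder 1
1 ÷ 9 = 0 remainder 1
Reading remainders bottom-up:
= 11835


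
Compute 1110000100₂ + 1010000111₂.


Align and add column by column (LSB to MSB, carry propagating):
  01110000100
+ 01010000111
  -----------
  col 0: 0 + 1 + 0 (carry in) = 1 → bit 1, carry out 0
  col 1: 0 + 1 + 0 (carry in) = 1 → bit 1, carry out 0
  col 2: 1 + 1 + 0 (carry in) = 2 → bit 0, carry out 1
  col 3: 0 + 0 + 1 (carry in) = 1 → bit 1, carry out 0
  col 4: 0 + 0 + 0 (carry in) = 0 → bit 0, carry out 0
  col 5: 0 + 0 + 0 (carry in) = 0 → bit 0, carry out 0
  col 6: 0 + 0 + 0 (carry in) = 0 → bit 0, carry out 0
  col 7: 1 + 1 + 0 (carry in) = 2 → bit 0, carry out 1
  col 8: 1 + 0 + 1 (carry in) = 2 → bit 0, carry out 1
  col 9: 1 + 1 + 1 (carry in) = 3 → bit 1, carry out 1
  col 10: 0 + 0 + 1 (carry in) = 1 → bit 1, carry out 0
Reading bits MSB→LSB: 11000001011
Strip leading zeros: 11000001011
= 11000001011


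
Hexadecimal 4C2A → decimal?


Positional values:
Position 0: A × 16^0 = 10 × 1 = 10
Position 1: 2 × 16^1 = 2 × 16 = 32
Position 2: C × 16^2 = 12 × 256 = 3072
Position 3: 4 × 16^3 = 4 × 4096 = 16384
Sum = 10 + 32 + 3072 + 16384
= 19498


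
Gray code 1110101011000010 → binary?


Gray code: 1110101011000010
MSB stays the same: 1
Each subsequent bit = prev_binary XOR current_gray:
  B[1] = 1 XOR 1 = 0
  B[2] = 0 XOR 1 = 1
  B[3] = 1 XOR 0 = 1
  B[4] = 1 XOR 1 = 0
  B[5] = 0 XOR 0 = 0
  B[6] = 0 XOR 1 = 1
  B[7] = 1 XOR 0 = 1
  B[8] = 1 XOR 1 = 0
  B[9] = 0 XOR 1 = 1
  B[10] = 1 XOR 0 = 1
  B[11] = 1 XOR 0 = 1
  B[12] = 1 XOR 0 = 1
  B[13] = 1 XOR 0 = 1
  B[14] = 1 XOR 1 = 0
  B[15] = 0 XOR 0 = 0
= 1011001101111100 (45948 decimal)


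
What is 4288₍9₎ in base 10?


Positional values (base 9):
  8 × 9^0 = 8 × 1 = 8
  8 × 9^1 = 8 × 9 = 72
  2 × 9^2 = 2 × 81 = 162
  4 × 9^3 = 4 × 729 = 2916
Sum = 8 + 72 + 162 + 2916
= 3158


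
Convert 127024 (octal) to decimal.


Positional values:
Position 0: 4 × 8^0 = 4
Position 1: 2 × 8^1 = 16
Position 2: 0 × 8^2 = 0
Position 3: 7 × 8^3 = 3584
Position 4: 2 × 8^4 = 8192
Position 5: 1 × 8^5 = 32768
Sum = 4 + 16 + 0 + 3584 + 8192 + 32768
= 44564


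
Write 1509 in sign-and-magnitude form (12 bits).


Sign bit: 0 (positive)
Magnitude: 1509 = 10111100101
= 010111100101


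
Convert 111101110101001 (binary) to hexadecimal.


Group into 4-bit nibbles: 0111101110101001
  0111 = 7
  1011 = B
  1010 = A
  1001 = 9
= 0x7BA9


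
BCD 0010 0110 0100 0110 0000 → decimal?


Each 4-bit group → digit:
  0010 → 2
  0110 → 6
  0100 → 4
  0110 → 6
  0000 → 0
= 26460


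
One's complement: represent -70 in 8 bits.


Original: 01000110
Invert all bits:
  bit 0: 0 → 1
  bit 1: 1 → 0
  bit 2: 0 → 1
  bit 3: 0 → 1
  bit 4: 0 → 1
  bit 5: 1 → 0
  bit 6: 1 → 0
  bit 7: 0 → 1
= 10111001


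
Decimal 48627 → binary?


Divide by 2 repeatedly:
48627 ÷ 2 = 24313 remainder 1
24313 ÷ 2 = 12156 remainder 1
12156 ÷ 2 = 6078 remainder 0
6078 ÷ 2 = 3039 remainder 0
3039 ÷ 2 = 1519 remainder 1
1519 ÷ 2 = 759 remainder 1
759 ÷ 2 = 379 remainder 1
379 ÷ 2 = 189 remainder 1
189 ÷ 2 = 94 remainder 1
94 ÷ 2 = 47 remainder 0
47 ÷ 2 = 23 remainder 1
23 ÷ 2 = 11 remainder 1
11 ÷ 2 = 5 remainder 1
5 ÷ 2 = 2 remainder 1
2 ÷ 2 = 1 remainder 0
1 ÷ 2 = 0 remainder 1
Reading remainders bottom-up:
= 1011110111110011


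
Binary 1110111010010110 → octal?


Group into 3-bit groups: 001110111010010110
  001 = 1
  110 = 6
  111 = 7
  010 = 2
  010 = 2
  110 = 6
= 0o167226


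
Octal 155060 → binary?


Each octal digit → 3 binary bits:
  1 = 001
  5 = 101
  5 = 101
  0 = 000
  6 = 110
  0 = 000
Concatenate: 001 101 101 000 110 000
= 001101101000110000


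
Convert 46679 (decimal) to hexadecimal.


Divide by 16 repeatedly:
46679 ÷ 16 = 2917 remainder 7 (7)
2917 ÷ 16 = 182 remainder 5 (5)
182 ÷ 16 = 11 remainder 6 (6)
11 ÷ 16 = 0 remainder 11 (B)
Reading remainders bottom-up:
= 0xB657


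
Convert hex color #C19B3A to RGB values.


Hex: #C19B3A
R = C1₁₆ = 193
G = 9B₁₆ = 155
B = 3A₁₆ = 58
= RGB(193, 155, 58)


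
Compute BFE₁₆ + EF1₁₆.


Align and add column by column (LSB to MSB, each column mod 16 with carry):
  0BFE
+ 0EF1
  ----
  col 0: E(14) + 1(1) + 0 (carry in) = 15 → F(15), carry out 0
  col 1: F(15) + F(15) + 0 (carry in) = 30 → E(14), carry out 1
  col 2: B(11) + E(14) + 1 (carry in) = 26 → A(10), carry out 1
  col 3: 0(0) + 0(0) + 1 (carry in) = 1 → 1(1), carry out 0
Reading digits MSB→LSB: 1AEF
Strip leading zeros: 1AEF
= 0x1AEF


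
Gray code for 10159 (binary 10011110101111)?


Binary: 10011110101111
Gray code: G = B XOR (B >> 1)
B >> 1 = 01001111010111
10011110101111 XOR 01001111010111:
  1 XOR 0 = 1
  0 XOR 1 = 1
  0 XOR 0 = 0
  1 XOR 0 = 1
  1 XOR 1 = 0
  1 XOR 1 = 0
  1 XOR 1 = 0
  0 XOR 1 = 1
  1 XOR 0 = 1
  0 XOR 1 = 1
  1 XOR 0 = 1
  1 XOR 1 = 0
  1 XOR 1 = 0
  1 XOR 1 = 0
= 11010001111000


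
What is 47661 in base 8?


Divide by 8 repeatedly:
47661 ÷ 8 = 5957 remainder 5
5957 ÷ 8 = 744 remainder 5
744 ÷ 8 = 93 remainder 0
93 ÷ 8 = 11 remainder 5
11 ÷ 8 = 1 remainder 3
1 ÷ 8 = 0 remainder 1
Reading remainders bottom-up:
= 0o135055


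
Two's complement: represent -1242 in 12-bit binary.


Original: 010011011010
Step 1 - Invert all bits: 101100100101
Step 2 - Add 1: 101100100101 + 1
= 101100100110 (represents -1242)


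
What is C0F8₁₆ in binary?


Each hex digit → 4 binary bits:
  C = 1100
  0 = 0000
  F = 1111
  8 = 1000
Concatenate: 1100 0000 1111 1000
= 1100000011111000


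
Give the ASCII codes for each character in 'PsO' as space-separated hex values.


String: 'PsO'  (3 characters)
Per-character ASCII lookup:
  'P': uppercase starts at 65: 'P' = 65 + 15 = 80 → 0x50
  's': lowercase starts at 97: 's' = 97 + 18 = 115 → 0x73
  'O': uppercase starts at 65: 'O' = 65 + 14 = 79 → 0x4F
= 0x50 0x73 0x4F


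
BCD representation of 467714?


Each digit → 4-bit binary:
  4 → 0100
  6 → 0110
  7 → 0111
  7 → 0111
  1 → 0001
  4 → 0100
= 0100 0110 0111 0111 0001 0100


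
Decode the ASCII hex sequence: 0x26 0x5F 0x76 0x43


Codes (hex): 0x26 0x5F 0x76 0x43
Per-code ASCII lookup:
  0x26 = 38  (special character) → '&'
  0x5F = 95  (special character) → '_'
  0x76 = 118  (range 97-122: lowercase, 118 - 97 = 21) → 'v'
  0x43 = 67  (range 65-90: uppercase, 67 - 65 = 2) → 'C'
= '&_vC'


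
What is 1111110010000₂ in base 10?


Positional values:
Bit 4: 1 × 2^4 = 16
Bit 7: 1 × 2^7 = 128
Bit 8: 1 × 2^8 = 256
Bit 9: 1 × 2^9 = 512
Bit 10: 1 × 2^10 = 1024
Bit 11: 1 × 2^11 = 2048
Bit 12: 1 × 2^12 = 4096
Sum = 16 + 128 + 256 + 512 + 1024 + 2048 + 4096
= 8080


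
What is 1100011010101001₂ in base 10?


Positional values:
Bit 0: 1 × 2^0 = 1
Bit 3: 1 × 2^3 = 8
Bit 5: 1 × 2^5 = 32
Bit 7: 1 × 2^7 = 128
Bit 9: 1 × 2^9 = 512
Bit 10: 1 × 2^10 = 1024
Bit 14: 1 × 2^14 = 16384
Bit 15: 1 × 2^15 = 32768
Sum = 1 + 8 + 32 + 128 + 512 + 1024 + 16384 + 32768
= 50857


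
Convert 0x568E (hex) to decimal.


Positional values:
Position 0: E × 16^0 = 14 × 1 = 14
Position 1: 8 × 16^1 = 8 × 16 = 128
Position 2: 6 × 16^2 = 6 × 256 = 1536
Position 3: 5 × 16^3 = 5 × 4096 = 20480
Sum = 14 + 128 + 1536 + 20480
= 22158


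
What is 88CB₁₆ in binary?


Each hex digit → 4 binary bits:
  8 = 1000
  8 = 1000
  C = 1100
  B = 1011
Concatenate: 1000 1000 1100 1011
= 1000100011001011


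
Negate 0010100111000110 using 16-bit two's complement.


Original: 0010100111000110
Step 1 - Invert all bits: 1101011000111001
Step 2 - Add 1: 1101011000111001 + 1
= 1101011000111010 (represents -10694)


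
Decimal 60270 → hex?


Divide by 16 repeatedly:
60270 ÷ 16 = 3766 remainder 14 (E)
3766 ÷ 16 = 235 remainder 6 (6)
235 ÷ 16 = 14 remainder 11 (B)
14 ÷ 16 = 0 remainder 14 (E)
Reading remainders bottom-up:
= 0xEB6E


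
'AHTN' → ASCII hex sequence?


String: 'AHTN'  (4 characters)
Per-character ASCII lookup:
  'A': uppercase starts at 65: 'A' = 65 + 0 = 65 → 0x41
  'H': uppercase starts at 65: 'H' = 65 + 7 = 72 → 0x48
  'T': uppercase starts at 65: 'T' = 65 + 19 = 84 → 0x54
  'N': uppercase starts at 65: 'N' = 65 + 13 = 78 → 0x4E
= 0x41 0x48 0x54 0x4E


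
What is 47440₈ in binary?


Each octal digit → 3 binary bits:
  4 = 100
  7 = 111
  4 = 100
  4 = 100
  0 = 000
Concatenate: 100 111 100 100 000
= 100111100100000


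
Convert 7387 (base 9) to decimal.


Positional values (base 9):
  7 × 9^0 = 7 × 1 = 7
  8 × 9^1 = 8 × 9 = 72
  3 × 9^2 = 3 × 81 = 243
  7 × 9^3 = 7 × 729 = 5103
Sum = 7 + 72 + 243 + 5103
= 5425


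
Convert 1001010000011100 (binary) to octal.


Group into 3-bit groups: 001001010000011100
  001 = 1
  001 = 1
  010 = 2
  000 = 0
  011 = 3
  100 = 4
= 0o112034


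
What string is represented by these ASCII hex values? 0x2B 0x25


Codes (hex): 0x2B 0x25
Per-code ASCII lookup:
  0x2B = 43  (special character) → '+'
  0x25 = 37  (special character) → '%'
= '+%'


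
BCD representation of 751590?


Each digit → 4-bit binary:
  7 → 0111
  5 → 0101
  1 → 0001
  5 → 0101
  9 → 1001
  0 → 0000
= 0111 0101 0001 0101 1001 0000


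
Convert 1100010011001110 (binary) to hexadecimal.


Group into 4-bit nibbles: 1100010011001110
  1100 = C
  0100 = 4
  1100 = C
  1110 = E
= 0xC4CE


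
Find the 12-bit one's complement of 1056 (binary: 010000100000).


Original: 010000100000
Invert all bits:
  bit 0: 0 → 1
  bit 1: 1 → 0
  bit 2: 0 → 1
  bit 3: 0 → 1
  bit 4: 0 → 1
  bit 5: 0 → 1
  bit 6: 1 → 0
  bit 7: 0 → 1
  bit 8: 0 → 1
  bit 9: 0 → 1
  bit 10: 0 → 1
  bit 11: 0 → 1
= 101111011111


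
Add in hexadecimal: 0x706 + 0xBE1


Align and add column by column (LSB to MSB, each column mod 16 with carry):
  0706
+ 0BE1
  ----
  col 0: 6(6) + 1(1) + 0 (carry in) = 7 → 7(7), carry out 0
  col 1: 0(0) + E(14) + 0 (carry in) = 14 → E(14), carry out 0
  col 2: 7(7) + B(11) + 0 (carry in) = 18 → 2(2), carry out 1
  col 3: 0(0) + 0(0) + 1 (carry in) = 1 → 1(1), carry out 0
Reading digits MSB→LSB: 12E7
Strip leading zeros: 12E7
= 0x12E7


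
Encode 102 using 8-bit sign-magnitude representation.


Sign bit: 0 (positive)
Magnitude: 102 = 1100110
= 01100110


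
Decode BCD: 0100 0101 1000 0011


Each 4-bit group → digit:
  0100 → 4
  0101 → 5
  1000 → 8
  0011 → 3
= 4583


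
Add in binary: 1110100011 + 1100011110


Align and add column by column (LSB to MSB, carry propagating):
  01110100011
+ 01100011110
  -----------
  col 0: 1 + 0 + 0 (carry in) = 1 → bit 1, carry out 0
  col 1: 1 + 1 + 0 (carry in) = 2 → bit 0, carry out 1
  col 2: 0 + 1 + 1 (carry in) = 2 → bit 0, carry out 1
  col 3: 0 + 1 + 1 (carry in) = 2 → bit 0, carry out 1
  col 4: 0 + 1 + 1 (carry in) = 2 → bit 0, carry out 1
  col 5: 1 + 0 + 1 (carry in) = 2 → bit 0, carry out 1
  col 6: 0 + 0 + 1 (carry in) = 1 → bit 1, carry out 0
  col 7: 1 + 0 + 0 (carry in) = 1 → bit 1, carry out 0
  col 8: 1 + 1 + 0 (carry in) = 2 → bit 0, carry out 1
  col 9: 1 + 1 + 1 (carry in) = 3 → bit 1, carry out 1
  col 10: 0 + 0 + 1 (carry in) = 1 → bit 1, carry out 0
Reading bits MSB→LSB: 11011000001
Strip leading zeros: 11011000001
= 11011000001


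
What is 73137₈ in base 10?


Positional values:
Position 0: 7 × 8^0 = 7
Position 1: 3 × 8^1 = 24
Position 2: 1 × 8^2 = 64
Position 3: 3 × 8^3 = 1536
Position 4: 7 × 8^4 = 28672
Sum = 7 + 24 + 64 + 1536 + 28672
= 30303


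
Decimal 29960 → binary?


Divide by 2 repeatedly:
29960 ÷ 2 = 14980 remainder 0
14980 ÷ 2 = 7490 remainder 0
7490 ÷ 2 = 3745 remainder 0
3745 ÷ 2 = 1872 remainder 1
1872 ÷ 2 = 936 remainder 0
936 ÷ 2 = 468 remainder 0
468 ÷ 2 = 234 remainder 0
234 ÷ 2 = 117 remainder 0
117 ÷ 2 = 58 remainder 1
58 ÷ 2 = 29 remainder 0
29 ÷ 2 = 14 remainder 1
14 ÷ 2 = 7 remainder 0
7 ÷ 2 = 3 remainder 1
3 ÷ 2 = 1 remainder 1
1 ÷ 2 = 0 remainder 1
Reading remainders bottom-up:
= 111010100001000


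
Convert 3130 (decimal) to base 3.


Divide by 3 repeatedly:
3130 ÷ 3 = 1043 remainder 1
1043 ÷ 3 = 347 remainder 2
347 ÷ 3 = 115 remainder 2
115 ÷ 3 = 38 remainder 1
38 ÷ 3 = 12 remainder 2
12 ÷ 3 = 4 remainder 0
4 ÷ 3 = 1 remainder 1
1 ÷ 3 = 0 remainder 1
Reading remainders bottom-up:
= 11021221


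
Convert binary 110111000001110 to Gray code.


Binary: 110111000001110
Gray code: G = B XOR (B >> 1)
B >> 1 = 011011100000111
110111000001110 XOR 011011100000111:
  1 XOR 0 = 1
  1 XOR 1 = 0
  0 XOR 1 = 1
  1 XOR 0 = 1
  1 XOR 1 = 0
  1 XOR 1 = 0
  0 XOR 1 = 1
  0 XOR 0 = 0
  0 XOR 0 = 0
  0 XOR 0 = 0
  0 XOR 0 = 0
  1 XOR 0 = 1
  1 XOR 1 = 0
  1 XOR 1 = 0
  0 XOR 1 = 1
= 101100100001001


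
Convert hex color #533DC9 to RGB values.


Hex: #533DC9
R = 53₁₆ = 83
G = 3D₁₆ = 61
B = C9₁₆ = 201
= RGB(83, 61, 201)


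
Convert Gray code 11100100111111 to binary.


Gray code: 11100100111111
MSB stays the same: 1
Each subsequent bit = prev_binary XOR current_gray:
  B[1] = 1 XOR 1 = 0
  B[2] = 0 XOR 1 = 1
  B[3] = 1 XOR 0 = 1
  B[4] = 1 XOR 0 = 1
  B[5] = 1 XOR 1 = 0
  B[6] = 0 XOR 0 = 0
  B[7] = 0 XOR 0 = 0
  B[8] = 0 XOR 1 = 1
  B[9] = 1 XOR 1 = 0
  B[10] = 0 XOR 1 = 1
  B[11] = 1 XOR 1 = 0
  B[12] = 0 XOR 1 = 1
  B[13] = 1 XOR 1 = 0
= 10111000101010 (11818 decimal)


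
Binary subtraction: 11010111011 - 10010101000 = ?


Align and subtract column by column (LSB to MSB, borrowing when needed):
  11010111011
- 10010101000
  -----------
  col 0: (1 - 0 borrow-in) - 0 → 1 - 0 = 1, borrow out 0
  col 1: (1 - 0 borrow-in) - 0 → 1 - 0 = 1, borrow out 0
  col 2: (0 - 0 borrow-in) - 0 → 0 - 0 = 0, borrow out 0
  col 3: (1 - 0 borrow-in) - 1 → 1 - 1 = 0, borrow out 0
  col 4: (1 - 0 borrow-in) - 0 → 1 - 0 = 1, borrow out 0
  col 5: (1 - 0 borrow-in) - 1 → 1 - 1 = 0, borrow out 0
  col 6: (0 - 0 borrow-in) - 0 → 0 - 0 = 0, borrow out 0
  col 7: (1 - 0 borrow-in) - 1 → 1 - 1 = 0, borrow out 0
  col 8: (0 - 0 borrow-in) - 0 → 0 - 0 = 0, borrow out 0
  col 9: (1 - 0 borrow-in) - 0 → 1 - 0 = 1, borrow out 0
  col 10: (1 - 0 borrow-in) - 1 → 1 - 1 = 0, borrow out 0
Reading bits MSB→LSB: 01000010011
Strip leading zeros: 1000010011
= 1000010011


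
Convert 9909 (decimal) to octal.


Divide by 8 repeatedly:
9909 ÷ 8 = 1238 remainder 5
1238 ÷ 8 = 154 remainder 6
154 ÷ 8 = 19 remainder 2
19 ÷ 8 = 2 remainder 3
2 ÷ 8 = 0 remainder 2
Reading remainders bottom-up:
= 0o23265


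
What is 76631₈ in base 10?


Positional values:
Position 0: 1 × 8^0 = 1
Position 1: 3 × 8^1 = 24
Position 2: 6 × 8^2 = 384
Position 3: 6 × 8^3 = 3072
Position 4: 7 × 8^4 = 28672
Sum = 1 + 24 + 384 + 3072 + 28672
= 32153


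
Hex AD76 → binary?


Each hex digit → 4 binary bits:
  A = 1010
  D = 1101
  7 = 0111
  6 = 0110
Concatenate: 1010 1101 0111 0110
= 1010110101110110


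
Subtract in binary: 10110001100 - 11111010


Align and subtract column by column (LSB to MSB, borrowing when needed):
  10110001100
- 00011111010
  -----------
  col 0: (0 - 0 borrow-in) - 0 → 0 - 0 = 0, borrow out 0
  col 1: (0 - 0 borrow-in) - 1 → borrow from next column: (0+2) - 1 = 1, borrow out 1
  col 2: (1 - 1 borrow-in) - 0 → 0 - 0 = 0, borrow out 0
  col 3: (1 - 0 borrow-in) - 1 → 1 - 1 = 0, borrow out 0
  col 4: (0 - 0 borrow-in) - 1 → borrow from next column: (0+2) - 1 = 1, borrow out 1
  col 5: (0 - 1 borrow-in) - 1 → borrow from next column: (-1+2) - 1 = 0, borrow out 1
  col 6: (0 - 1 borrow-in) - 1 → borrow from next column: (-1+2) - 1 = 0, borrow out 1
  col 7: (1 - 1 borrow-in) - 1 → borrow from next column: (0+2) - 1 = 1, borrow out 1
  col 8: (1 - 1 borrow-in) - 0 → 0 - 0 = 0, borrow out 0
  col 9: (0 - 0 borrow-in) - 0 → 0 - 0 = 0, borrow out 0
  col 10: (1 - 0 borrow-in) - 0 → 1 - 0 = 1, borrow out 0
Reading bits MSB→LSB: 10010010010
Strip leading zeros: 10010010010
= 10010010010


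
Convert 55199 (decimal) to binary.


Divide by 2 repeatedly:
55199 ÷ 2 = 27599 remainder 1
27599 ÷ 2 = 13799 remainder 1
13799 ÷ 2 = 6899 remainder 1
6899 ÷ 2 = 3449 remainder 1
3449 ÷ 2 = 1724 remainder 1
1724 ÷ 2 = 862 remainder 0
862 ÷ 2 = 431 remainder 0
431 ÷ 2 = 215 remainder 1
215 ÷ 2 = 107 remainder 1
107 ÷ 2 = 53 remainder 1
53 ÷ 2 = 26 remainder 1
26 ÷ 2 = 13 remainder 0
13 ÷ 2 = 6 remainder 1
6 ÷ 2 = 3 remainder 0
3 ÷ 2 = 1 remainder 1
1 ÷ 2 = 0 remainder 1
Reading remainders bottom-up:
= 1101011110011111


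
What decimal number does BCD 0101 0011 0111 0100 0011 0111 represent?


Each 4-bit group → digit:
  0101 → 5
  0011 → 3
  0111 → 7
  0100 → 4
  0011 → 3
  0111 → 7
= 537437


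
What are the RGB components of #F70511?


Hex: #F70511
R = F7₁₆ = 247
G = 05₁₆ = 5
B = 11₁₆ = 17
= RGB(247, 5, 17)


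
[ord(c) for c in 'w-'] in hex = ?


String: 'w-'  (2 characters)
Per-character ASCII lookup:
  'w': lowercase starts at 97: 'w' = 97 + 22 = 119 → 0x77
  '-': special character: '-' = 45 → 0x2D
= 0x77 0x2D


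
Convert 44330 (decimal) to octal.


Divide by 8 repeatedly:
44330 ÷ 8 = 5541 remainder 2
5541 ÷ 8 = 692 remainder 5
692 ÷ 8 = 86 remainder 4
86 ÷ 8 = 10 remainder 6
10 ÷ 8 = 1 remainder 2
1 ÷ 8 = 0 remainder 1
Reading remainders bottom-up:
= 0o126452


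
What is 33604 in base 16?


Divide by 16 repeatedly:
33604 ÷ 16 = 2100 remainder 4 (4)
2100 ÷ 16 = 131 remainder 4 (4)
131 ÷ 16 = 8 remainder 3 (3)
8 ÷ 16 = 0 remainder 8 (8)
Reading remainders bottom-up:
= 0x8344


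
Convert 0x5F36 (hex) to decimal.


Positional values:
Position 0: 6 × 16^0 = 6 × 1 = 6
Position 1: 3 × 16^1 = 3 × 16 = 48
Position 2: F × 16^2 = 15 × 256 = 3840
Position 3: 5 × 16^3 = 5 × 4096 = 20480
Sum = 6 + 48 + 3840 + 20480
= 24374


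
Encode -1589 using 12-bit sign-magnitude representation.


Sign bit: 1 (negative)
Magnitude: 1589 = 11000110101
= 111000110101


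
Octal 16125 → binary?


Each octal digit → 3 binary bits:
  1 = 001
  6 = 110
  1 = 001
  2 = 010
  5 = 101
Concatenate: 001 110 001 010 101
= 001110001010101


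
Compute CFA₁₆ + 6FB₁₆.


Align and add column by column (LSB to MSB, each column mod 16 with carry):
  0CFA
+ 06FB
  ----
  col 0: A(10) + B(11) + 0 (carry in) = 21 → 5(5), carry out 1
  col 1: F(15) + F(15) + 1 (carry in) = 31 → F(15), carry out 1
  col 2: C(12) + 6(6) + 1 (carry in) = 19 → 3(3), carry out 1
  col 3: 0(0) + 0(0) + 1 (carry in) = 1 → 1(1), carry out 0
Reading digits MSB→LSB: 13F5
Strip leading zeros: 13F5
= 0x13F5


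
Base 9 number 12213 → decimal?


Positional values (base 9):
  3 × 9^0 = 3 × 1 = 3
  1 × 9^1 = 1 × 9 = 9
  2 × 9^2 = 2 × 81 = 162
  2 × 9^3 = 2 × 729 = 1458
  1 × 9^4 = 1 × 6561 = 6561
Sum = 3 + 9 + 162 + 1458 + 6561
= 8193


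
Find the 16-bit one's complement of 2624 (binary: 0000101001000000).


Original: 0000101001000000
Invert all bits:
  bit 0: 0 → 1
  bit 1: 0 → 1
  bit 2: 0 → 1
  bit 3: 0 → 1
  bit 4: 1 → 0
  bit 5: 0 → 1
  bit 6: 1 → 0
  bit 7: 0 → 1
  bit 8: 0 → 1
  bit 9: 1 → 0
  bit 10: 0 → 1
  bit 11: 0 → 1
  bit 12: 0 → 1
  bit 13: 0 → 1
  bit 14: 0 → 1
  bit 15: 0 → 1
= 1111010110111111


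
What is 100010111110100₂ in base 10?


Positional values:
Bit 2: 1 × 2^2 = 4
Bit 4: 1 × 2^4 = 16
Bit 5: 1 × 2^5 = 32
Bit 6: 1 × 2^6 = 64
Bit 7: 1 × 2^7 = 128
Bit 8: 1 × 2^8 = 256
Bit 10: 1 × 2^10 = 1024
Bit 14: 1 × 2^14 = 16384
Sum = 4 + 16 + 32 + 64 + 128 + 256 + 1024 + 16384
= 17908


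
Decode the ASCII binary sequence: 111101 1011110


Codes (binary): 111101 1011110
Per-code ASCII lookup:
  111101 = 61  (special character) → '='
  1011110 = 94  (special character) → '^'
= '=^'


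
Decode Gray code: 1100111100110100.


Gray code: 1100111100110100
MSB stays the same: 1
Each subsequent bit = prev_binary XOR current_gray:
  B[1] = 1 XOR 1 = 0
  B[2] = 0 XOR 0 = 0
  B[3] = 0 XOR 0 = 0
  B[4] = 0 XOR 1 = 1
  B[5] = 1 XOR 1 = 0
  B[6] = 0 XOR 1 = 1
  B[7] = 1 XOR 1 = 0
  B[8] = 0 XOR 0 = 0
  B[9] = 0 XOR 0 = 0
  B[10] = 0 XOR 1 = 1
  B[11] = 1 XOR 1 = 0
  B[12] = 0 XOR 0 = 0
  B[13] = 0 XOR 1 = 1
  B[14] = 1 XOR 0 = 1
  B[15] = 1 XOR 0 = 1
= 1000101000100111 (35367 decimal)


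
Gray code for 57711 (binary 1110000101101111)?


Binary: 1110000101101111
Gray code: G = B XOR (B >> 1)
B >> 1 = 0111000010110111
1110000101101111 XOR 0111000010110111:
  1 XOR 0 = 1
  1 XOR 1 = 0
  1 XOR 1 = 0
  0 XOR 1 = 1
  0 XOR 0 = 0
  0 XOR 0 = 0
  0 XOR 0 = 0
  1 XOR 0 = 1
  0 XOR 1 = 1
  1 XOR 0 = 1
  1 XOR 1 = 0
  0 XOR 1 = 1
  1 XOR 0 = 1
  1 XOR 1 = 0
  1 XOR 1 = 0
  1 XOR 1 = 0
= 1001000111011000


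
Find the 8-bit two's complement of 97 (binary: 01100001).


Original: 01100001
Step 1 - Invert all bits: 10011110
Step 2 - Add 1: 10011110 + 1
= 10011111 (represents -97)


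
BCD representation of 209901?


Each digit → 4-bit binary:
  2 → 0010
  0 → 0000
  9 → 1001
  9 → 1001
  0 → 0000
  1 → 0001
= 0010 0000 1001 1001 0000 0001


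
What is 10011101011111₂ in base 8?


Group into 3-bit groups: 010011101011111
  010 = 2
  011 = 3
  101 = 5
  011 = 3
  111 = 7
= 0o23537


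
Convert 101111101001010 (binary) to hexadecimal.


Group into 4-bit nibbles: 0101111101001010
  0101 = 5
  1111 = F
  0100 = 4
  1010 = A
= 0x5F4A


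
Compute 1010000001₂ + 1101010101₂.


Align and add column by column (LSB to MSB, carry propagating):
  01010000001
+ 01101010101
  -----------
  col 0: 1 + 1 + 0 (carry in) = 2 → bit 0, carry out 1
  col 1: 0 + 0 + 1 (carry in) = 1 → bit 1, carry out 0
  col 2: 0 + 1 + 0 (carry in) = 1 → bit 1, carry out 0
  col 3: 0 + 0 + 0 (carry in) = 0 → bit 0, carry out 0
  col 4: 0 + 1 + 0 (carry in) = 1 → bit 1, carry out 0
  col 5: 0 + 0 + 0 (carry in) = 0 → bit 0, carry out 0
  col 6: 0 + 1 + 0 (carry in) = 1 → bit 1, carry out 0
  col 7: 1 + 0 + 0 (carry in) = 1 → bit 1, carry out 0
  col 8: 0 + 1 + 0 (carry in) = 1 → bit 1, carry out 0
  col 9: 1 + 1 + 0 (carry in) = 2 → bit 0, carry out 1
  col 10: 0 + 0 + 1 (carry in) = 1 → bit 1, carry out 0
Reading bits MSB→LSB: 10111010110
Strip leading zeros: 10111010110
= 10111010110


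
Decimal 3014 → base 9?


Divide by 9 repeatedly:
3014 ÷ 9 = 334 remainder 8
334 ÷ 9 = 37 remainder 1
37 ÷ 9 = 4 remainder 1
4 ÷ 9 = 0 remainder 4
Reading remainders bottom-up:
= 4118


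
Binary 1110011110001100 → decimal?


Positional values:
Bit 2: 1 × 2^2 = 4
Bit 3: 1 × 2^3 = 8
Bit 7: 1 × 2^7 = 128
Bit 8: 1 × 2^8 = 256
Bit 9: 1 × 2^9 = 512
Bit 10: 1 × 2^10 = 1024
Bit 13: 1 × 2^13 = 8192
Bit 14: 1 × 2^14 = 16384
Bit 15: 1 × 2^15 = 32768
Sum = 4 + 8 + 128 + 256 + 512 + 1024 + 8192 + 16384 + 32768
= 59276


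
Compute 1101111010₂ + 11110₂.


Align and add column by column (LSB to MSB, carry propagating):
  01101111010
+ 00000011110
  -----------
  col 0: 0 + 0 + 0 (carry in) = 0 → bit 0, carry out 0
  col 1: 1 + 1 + 0 (carry in) = 2 → bit 0, carry out 1
  col 2: 0 + 1 + 1 (carry in) = 2 → bit 0, carry out 1
  col 3: 1 + 1 + 1 (carry in) = 3 → bit 1, carry out 1
  col 4: 1 + 1 + 1 (carry in) = 3 → bit 1, carry out 1
  col 5: 1 + 0 + 1 (carry in) = 2 → bit 0, carry out 1
  col 6: 1 + 0 + 1 (carry in) = 2 → bit 0, carry out 1
  col 7: 0 + 0 + 1 (carry in) = 1 → bit 1, carry out 0
  col 8: 1 + 0 + 0 (carry in) = 1 → bit 1, carry out 0
  col 9: 1 + 0 + 0 (carry in) = 1 → bit 1, carry out 0
  col 10: 0 + 0 + 0 (carry in) = 0 → bit 0, carry out 0
Reading bits MSB→LSB: 01110011000
Strip leading zeros: 1110011000
= 1110011000


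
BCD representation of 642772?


Each digit → 4-bit binary:
  6 → 0110
  4 → 0100
  2 → 0010
  7 → 0111
  7 → 0111
  2 → 0010
= 0110 0100 0010 0111 0111 0010


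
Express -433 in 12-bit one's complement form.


Original: 000110110001
Invert all bits:
  bit 0: 0 → 1
  bit 1: 0 → 1
  bit 2: 0 → 1
  bit 3: 1 → 0
  bit 4: 1 → 0
  bit 5: 0 → 1
  bit 6: 1 → 0
  bit 7: 1 → 0
  bit 8: 0 → 1
  bit 9: 0 → 1
  bit 10: 0 → 1
  bit 11: 1 → 0
= 111001001110


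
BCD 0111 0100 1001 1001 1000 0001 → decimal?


Each 4-bit group → digit:
  0111 → 7
  0100 → 4
  1001 → 9
  1001 → 9
  1000 → 8
  0001 → 1
= 749981


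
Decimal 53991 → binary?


Divide by 2 repeatedly:
53991 ÷ 2 = 26995 remainder 1
26995 ÷ 2 = 13497 remainder 1
13497 ÷ 2 = 6748 remainder 1
6748 ÷ 2 = 3374 remainder 0
3374 ÷ 2 = 1687 remainder 0
1687 ÷ 2 = 843 remainder 1
843 ÷ 2 = 421 remainder 1
421 ÷ 2 = 210 remainder 1
210 ÷ 2 = 105 remainder 0
105 ÷ 2 = 52 remainder 1
52 ÷ 2 = 26 remainder 0
26 ÷ 2 = 13 remainder 0
13 ÷ 2 = 6 remainder 1
6 ÷ 2 = 3 remainder 0
3 ÷ 2 = 1 remainder 1
1 ÷ 2 = 0 remainder 1
Reading remainders bottom-up:
= 1101001011100111


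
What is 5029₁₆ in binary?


Each hex digit → 4 binary bits:
  5 = 0101
  0 = 0000
  2 = 0010
  9 = 1001
Concatenate: 0101 0000 0010 1001
= 0101000000101001


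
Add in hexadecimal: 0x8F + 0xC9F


Align and add column by column (LSB to MSB, each column mod 16 with carry):
  008F
+ 0C9F
  ----
  col 0: F(15) + F(15) + 0 (carry in) = 30 → E(14), carry out 1
  col 1: 8(8) + 9(9) + 1 (carry in) = 18 → 2(2), carry out 1
  col 2: 0(0) + C(12) + 1 (carry in) = 13 → D(13), carry out 0
  col 3: 0(0) + 0(0) + 0 (carry in) = 0 → 0(0), carry out 0
Reading digits MSB→LSB: 0D2E
Strip leading zeros: D2E
= 0xD2E


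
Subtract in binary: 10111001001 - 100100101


Align and subtract column by column (LSB to MSB, borrowing when needed):
  10111001001
- 00100100101
  -----------
  col 0: (1 - 0 borrow-in) - 1 → 1 - 1 = 0, borrow out 0
  col 1: (0 - 0 borrow-in) - 0 → 0 - 0 = 0, borrow out 0
  col 2: (0 - 0 borrow-in) - 1 → borrow from next column: (0+2) - 1 = 1, borrow out 1
  col 3: (1 - 1 borrow-in) - 0 → 0 - 0 = 0, borrow out 0
  col 4: (0 - 0 borrow-in) - 0 → 0 - 0 = 0, borrow out 0
  col 5: (0 - 0 borrow-in) - 1 → borrow from next column: (0+2) - 1 = 1, borrow out 1
  col 6: (1 - 1 borrow-in) - 0 → 0 - 0 = 0, borrow out 0
  col 7: (1 - 0 borrow-in) - 0 → 1 - 0 = 1, borrow out 0
  col 8: (1 - 0 borrow-in) - 1 → 1 - 1 = 0, borrow out 0
  col 9: (0 - 0 borrow-in) - 0 → 0 - 0 = 0, borrow out 0
  col 10: (1 - 0 borrow-in) - 0 → 1 - 0 = 1, borrow out 0
Reading bits MSB→LSB: 10010100100
Strip leading zeros: 10010100100
= 10010100100


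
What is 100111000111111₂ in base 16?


Group into 4-bit nibbles: 0100111000111111
  0100 = 4
  1110 = E
  0011 = 3
  1111 = F
= 0x4E3F


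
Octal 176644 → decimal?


Positional values:
Position 0: 4 × 8^0 = 4
Position 1: 4 × 8^1 = 32
Position 2: 6 × 8^2 = 384
Position 3: 6 × 8^3 = 3072
Position 4: 7 × 8^4 = 28672
Position 5: 1 × 8^5 = 32768
Sum = 4 + 32 + 384 + 3072 + 28672 + 32768
= 64932


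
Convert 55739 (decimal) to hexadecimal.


Divide by 16 repeatedly:
55739 ÷ 16 = 3483 remainder 11 (B)
3483 ÷ 16 = 217 remainder 11 (B)
217 ÷ 16 = 13 remainder 9 (9)
13 ÷ 16 = 0 remainder 13 (D)
Reading remainders bottom-up:
= 0xD9BB


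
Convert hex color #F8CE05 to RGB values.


Hex: #F8CE05
R = F8₁₆ = 248
G = CE₁₆ = 206
B = 05₁₆ = 5
= RGB(248, 206, 5)


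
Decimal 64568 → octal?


Divide by 8 repeatedly:
64568 ÷ 8 = 8071 remainder 0
8071 ÷ 8 = 1008 remainder 7
1008 ÷ 8 = 126 remainder 0
126 ÷ 8 = 15 remainder 6
15 ÷ 8 = 1 remainder 7
1 ÷ 8 = 0 remainder 1
Reading remainders bottom-up:
= 0o176070


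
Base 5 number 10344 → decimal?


Positional values (base 5):
  4 × 5^0 = 4 × 1 = 4
  4 × 5^1 = 4 × 5 = 20
  3 × 5^2 = 3 × 25 = 75
  0 × 5^3 = 0 × 125 = 0
  1 × 5^4 = 1 × 625 = 625
Sum = 4 + 20 + 75 + 0 + 625
= 724


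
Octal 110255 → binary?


Each octal digit → 3 binary bits:
  1 = 001
  1 = 001
  0 = 000
  2 = 010
  5 = 101
  5 = 101
Concatenate: 001 001 000 010 101 101
= 001001000010101101


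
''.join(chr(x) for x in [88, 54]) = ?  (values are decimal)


Codes (decimal): 88 54
Per-code ASCII lookup:
  88  (range 65-90: uppercase, 88 - 65 = 23) → 'X'
  54  (range 48-57: digits, 54 - 48 = 6) → '6'
= 'X6'


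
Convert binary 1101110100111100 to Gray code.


Binary: 1101110100111100
Gray code: G = B XOR (B >> 1)
B >> 1 = 0110111010011110
1101110100111100 XOR 0110111010011110:
  1 XOR 0 = 1
  1 XOR 1 = 0
  0 XOR 1 = 1
  1 XOR 0 = 1
  1 XOR 1 = 0
  1 XOR 1 = 0
  0 XOR 1 = 1
  1 XOR 0 = 1
  0 XOR 1 = 1
  0 XOR 0 = 0
  1 XOR 0 = 1
  1 XOR 1 = 0
  1 XOR 1 = 0
  1 XOR 1 = 0
  0 XOR 1 = 1
  0 XOR 0 = 0
= 1011001110100010


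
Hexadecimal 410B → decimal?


Positional values:
Position 0: B × 16^0 = 11 × 1 = 11
Position 1: 0 × 16^1 = 0 × 16 = 0
Position 2: 1 × 16^2 = 1 × 256 = 256
Position 3: 4 × 16^3 = 4 × 4096 = 16384
Sum = 11 + 0 + 256 + 16384
= 16651


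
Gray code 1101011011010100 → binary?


Gray code: 1101011011010100
MSB stays the same: 1
Each subsequent bit = prev_binary XOR current_gray:
  B[1] = 1 XOR 1 = 0
  B[2] = 0 XOR 0 = 0
  B[3] = 0 XOR 1 = 1
  B[4] = 1 XOR 0 = 1
  B[5] = 1 XOR 1 = 0
  B[6] = 0 XOR 1 = 1
  B[7] = 1 XOR 0 = 1
  B[8] = 1 XOR 1 = 0
  B[9] = 0 XOR 1 = 1
  B[10] = 1 XOR 0 = 1
  B[11] = 1 XOR 1 = 0
  B[12] = 0 XOR 0 = 0
  B[13] = 0 XOR 1 = 1
  B[14] = 1 XOR 0 = 1
  B[15] = 1 XOR 0 = 1
= 1001101101100111 (39783 decimal)


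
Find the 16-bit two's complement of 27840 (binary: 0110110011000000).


Original: 0110110011000000
Step 1 - Invert all bits: 1001001100111111
Step 2 - Add 1: 1001001100111111 + 1
= 1001001101000000 (represents -27840)


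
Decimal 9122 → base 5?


Divide by 5 repeatedly:
9122 ÷ 5 = 1824 remainder 2
1824 ÷ 5 = 364 remainder 4
364 ÷ 5 = 72 remainder 4
72 ÷ 5 = 14 remainder 2
14 ÷ 5 = 2 remainder 4
2 ÷ 5 = 0 remainder 2
Reading remainders bottom-up:
= 242442


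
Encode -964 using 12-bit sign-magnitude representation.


Sign bit: 1 (negative)
Magnitude: 964 = 01111000100
= 101111000100


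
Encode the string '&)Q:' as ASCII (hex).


String: '&)Q:'  (4 characters)
Per-character ASCII lookup:
  '&': special character: '&' = 38 → 0x26
  ')': special character: ')' = 41 → 0x29
  'Q': uppercase starts at 65: 'Q' = 65 + 16 = 81 → 0x51
  ':': special character: ':' = 58 → 0x3A
= 0x26 0x29 0x51 0x3A


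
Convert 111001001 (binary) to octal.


Group into 3-bit groups: 111001001
  111 = 7
  001 = 1
  001 = 1
= 0o711


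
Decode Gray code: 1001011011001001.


Gray code: 1001011011001001
MSB stays the same: 1
Each subsequent bit = prev_binary XOR current_gray:
  B[1] = 1 XOR 0 = 1
  B[2] = 1 XOR 0 = 1
  B[3] = 1 XOR 1 = 0
  B[4] = 0 XOR 0 = 0
  B[5] = 0 XOR 1 = 1
  B[6] = 1 XOR 1 = 0
  B[7] = 0 XOR 0 = 0
  B[8] = 0 XOR 1 = 1
  B[9] = 1 XOR 1 = 0
  B[10] = 0 XOR 0 = 0
  B[11] = 0 XOR 0 = 0
  B[12] = 0 XOR 1 = 1
  B[13] = 1 XOR 0 = 1
  B[14] = 1 XOR 0 = 1
  B[15] = 1 XOR 1 = 0
= 1110010010001110 (58510 decimal)


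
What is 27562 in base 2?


Divide by 2 repeatedly:
27562 ÷ 2 = 13781 remainder 0
13781 ÷ 2 = 6890 remainder 1
6890 ÷ 2 = 3445 remainder 0
3445 ÷ 2 = 1722 remainder 1
1722 ÷ 2 = 861 remainder 0
861 ÷ 2 = 430 remainder 1
430 ÷ 2 = 215 remainder 0
215 ÷ 2 = 107 remainder 1
107 ÷ 2 = 53 remainder 1
53 ÷ 2 = 26 remainder 1
26 ÷ 2 = 13 remainder 0
13 ÷ 2 = 6 remainder 1
6 ÷ 2 = 3 remainder 0
3 ÷ 2 = 1 remainder 1
1 ÷ 2 = 0 remainder 1
Reading remainders bottom-up:
= 110101110101010


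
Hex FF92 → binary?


Each hex digit → 4 binary bits:
  F = 1111
  F = 1111
  9 = 1001
  2 = 0010
Concatenate: 1111 1111 1001 0010
= 1111111110010010


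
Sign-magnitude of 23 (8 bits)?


Sign bit: 0 (positive)
Magnitude: 23 = 0010111
= 00010111


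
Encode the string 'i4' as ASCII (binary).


String: 'i4'  (2 characters)
Per-character ASCII lookup:
  'i': lowercase starts at 97: 'i' = 97 + 8 = 105 → 1101001
  '4': digits start at 48: '4' = 48 + 4 = 52 → 110100
= 1101001 110100


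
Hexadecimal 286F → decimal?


Positional values:
Position 0: F × 16^0 = 15 × 1 = 15
Position 1: 6 × 16^1 = 6 × 16 = 96
Position 2: 8 × 16^2 = 8 × 256 = 2048
Position 3: 2 × 16^3 = 2 × 4096 = 8192
Sum = 15 + 96 + 2048 + 8192
= 10351


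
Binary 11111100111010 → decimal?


Positional values:
Bit 1: 1 × 2^1 = 2
Bit 3: 1 × 2^3 = 8
Bit 4: 1 × 2^4 = 16
Bit 5: 1 × 2^5 = 32
Bit 8: 1 × 2^8 = 256
Bit 9: 1 × 2^9 = 512
Bit 10: 1 × 2^10 = 1024
Bit 11: 1 × 2^11 = 2048
Bit 12: 1 × 2^12 = 4096
Bit 13: 1 × 2^13 = 8192
Sum = 2 + 8 + 16 + 32 + 256 + 512 + 1024 + 2048 + 4096 + 8192
= 16186


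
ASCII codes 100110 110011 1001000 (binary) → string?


Codes (binary): 100110 110011 1001000
Per-code ASCII lookup:
  100110 = 38  (special character) → '&'
  110011 = 51  (range 48-57: digits, 51 - 48 = 3) → '3'
  1001000 = 72  (range 65-90: uppercase, 72 - 65 = 7) → 'H'
= '&3H'


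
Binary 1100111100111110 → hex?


Group into 4-bit nibbles: 1100111100111110
  1100 = C
  1111 = F
  0011 = 3
  1110 = E
= 0xCF3E


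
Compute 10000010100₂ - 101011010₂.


Align and subtract column by column (LSB to MSB, borrowing when needed):
  10000010100
- 00101011010
  -----------
  col 0: (0 - 0 borrow-in) - 0 → 0 - 0 = 0, borrow out 0
  col 1: (0 - 0 borrow-in) - 1 → borrow from next column: (0+2) - 1 = 1, borrow out 1
  col 2: (1 - 1 borrow-in) - 0 → 0 - 0 = 0, borrow out 0
  col 3: (0 - 0 borrow-in) - 1 → borrow from next column: (0+2) - 1 = 1, borrow out 1
  col 4: (1 - 1 borrow-in) - 1 → borrow from next column: (0+2) - 1 = 1, borrow out 1
  col 5: (0 - 1 borrow-in) - 0 → borrow from next column: (-1+2) - 0 = 1, borrow out 1
  col 6: (0 - 1 borrow-in) - 1 → borrow from next column: (-1+2) - 1 = 0, borrow out 1
  col 7: (0 - 1 borrow-in) - 0 → borrow from next column: (-1+2) - 0 = 1, borrow out 1
  col 8: (0 - 1 borrow-in) - 1 → borrow from next column: (-1+2) - 1 = 0, borrow out 1
  col 9: (0 - 1 borrow-in) - 0 → borrow from next column: (-1+2) - 0 = 1, borrow out 1
  col 10: (1 - 1 borrow-in) - 0 → 0 - 0 = 0, borrow out 0
Reading bits MSB→LSB: 01010111010
Strip leading zeros: 1010111010
= 1010111010


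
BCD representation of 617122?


Each digit → 4-bit binary:
  6 → 0110
  1 → 0001
  7 → 0111
  1 → 0001
  2 → 0010
  2 → 0010
= 0110 0001 0111 0001 0010 0010


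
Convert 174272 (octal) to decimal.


Positional values:
Position 0: 2 × 8^0 = 2
Position 1: 7 × 8^1 = 56
Position 2: 2 × 8^2 = 128
Position 3: 4 × 8^3 = 2048
Position 4: 7 × 8^4 = 28672
Position 5: 1 × 8^5 = 32768
Sum = 2 + 56 + 128 + 2048 + 28672 + 32768
= 63674


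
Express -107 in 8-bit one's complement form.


Original: 01101011
Invert all bits:
  bit 0: 0 → 1
  bit 1: 1 → 0
  bit 2: 1 → 0
  bit 3: 0 → 1
  bit 4: 1 → 0
  bit 5: 0 → 1
  bit 6: 1 → 0
  bit 7: 1 → 0
= 10010100


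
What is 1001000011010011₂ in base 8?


Group into 3-bit groups: 001001000011010011
  001 = 1
  001 = 1
  000 = 0
  011 = 3
  010 = 2
  011 = 3
= 0o110323


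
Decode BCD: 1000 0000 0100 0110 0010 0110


Each 4-bit group → digit:
  1000 → 8
  0000 → 0
  0100 → 4
  0110 → 6
  0010 → 2
  0110 → 6
= 804626


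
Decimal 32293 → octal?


Divide by 8 repeatedly:
32293 ÷ 8 = 4036 remainder 5
4036 ÷ 8 = 504 remainder 4
504 ÷ 8 = 63 remainder 0
63 ÷ 8 = 7 remainder 7
7 ÷ 8 = 0 remainder 7
Reading remainders bottom-up:
= 0o77045


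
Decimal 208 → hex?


Divide by 16 repeatedly:
208 ÷ 16 = 13 remainder 0 (0)
13 ÷ 16 = 0 remainder 13 (D)
Reading remainders bottom-up:
= 0xD0


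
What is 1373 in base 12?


Divide by 12 repeatedly:
1373 ÷ 12 = 114 remainder 5
114 ÷ 12 = 9 remainder 6
9 ÷ 12 = 0 remainder 9
Reading remainders bottom-up:
= 965


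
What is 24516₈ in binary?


Each octal digit → 3 binary bits:
  2 = 010
  4 = 100
  5 = 101
  1 = 001
  6 = 110
Concatenate: 010 100 101 001 110
= 010100101001110


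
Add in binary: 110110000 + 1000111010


Align and add column by column (LSB to MSB, carry propagating):
  00110110000
+ 01000111010
  -----------
  col 0: 0 + 0 + 0 (carry in) = 0 → bit 0, carry out 0
  col 1: 0 + 1 + 0 (carry in) = 1 → bit 1, carry out 0
  col 2: 0 + 0 + 0 (carry in) = 0 → bit 0, carry out 0
  col 3: 0 + 1 + 0 (carry in) = 1 → bit 1, carry out 0
  col 4: 1 + 1 + 0 (carry in) = 2 → bit 0, carry out 1
  col 5: 1 + 1 + 1 (carry in) = 3 → bit 1, carry out 1
  col 6: 0 + 0 + 1 (carry in) = 1 → bit 1, carry out 0
  col 7: 1 + 0 + 0 (carry in) = 1 → bit 1, carry out 0
  col 8: 1 + 0 + 0 (carry in) = 1 → bit 1, carry out 0
  col 9: 0 + 1 + 0 (carry in) = 1 → bit 1, carry out 0
  col 10: 0 + 0 + 0 (carry in) = 0 → bit 0, carry out 0
Reading bits MSB→LSB: 01111101010
Strip leading zeros: 1111101010
= 1111101010


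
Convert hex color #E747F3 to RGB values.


Hex: #E747F3
R = E7₁₆ = 231
G = 47₁₆ = 71
B = F3₁₆ = 243
= RGB(231, 71, 243)


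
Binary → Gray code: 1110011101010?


Binary: 1110011101010
Gray code: G = B XOR (B >> 1)
B >> 1 = 0111001110101
1110011101010 XOR 0111001110101:
  1 XOR 0 = 1
  1 XOR 1 = 0
  1 XOR 1 = 0
  0 XOR 1 = 1
  0 XOR 0 = 0
  1 XOR 0 = 1
  1 XOR 1 = 0
  1 XOR 1 = 0
  0 XOR 1 = 1
  1 XOR 0 = 1
  0 XOR 1 = 1
  1 XOR 0 = 1
  0 XOR 1 = 1
= 1001010011111
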